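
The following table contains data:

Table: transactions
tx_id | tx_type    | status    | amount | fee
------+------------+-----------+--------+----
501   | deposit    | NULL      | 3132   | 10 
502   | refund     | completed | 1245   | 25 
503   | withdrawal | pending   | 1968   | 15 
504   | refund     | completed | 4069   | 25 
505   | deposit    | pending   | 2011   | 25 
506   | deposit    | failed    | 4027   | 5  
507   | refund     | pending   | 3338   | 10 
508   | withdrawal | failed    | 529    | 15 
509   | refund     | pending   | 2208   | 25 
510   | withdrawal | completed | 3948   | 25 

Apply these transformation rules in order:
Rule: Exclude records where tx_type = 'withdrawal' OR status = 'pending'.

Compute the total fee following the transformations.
65

Step 1: Find records where tx_type = 'withdrawal' OR status = 'pending'
Step 2: 6 records match, summing to 115
Step 3: Original sum: 180
Step 4: Remaining sum = 180 - 115 = 65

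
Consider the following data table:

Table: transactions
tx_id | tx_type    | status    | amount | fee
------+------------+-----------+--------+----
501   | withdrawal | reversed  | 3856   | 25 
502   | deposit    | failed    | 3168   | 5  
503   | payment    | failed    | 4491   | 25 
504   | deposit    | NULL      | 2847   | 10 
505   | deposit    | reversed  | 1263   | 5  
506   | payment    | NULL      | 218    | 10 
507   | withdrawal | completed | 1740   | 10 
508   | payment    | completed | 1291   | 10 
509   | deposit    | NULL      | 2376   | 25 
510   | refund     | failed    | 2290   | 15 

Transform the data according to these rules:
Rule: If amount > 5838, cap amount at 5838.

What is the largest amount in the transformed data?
4491

Step 1: Original maximum amount = 4491
Step 2: Check cap of 5838 against maximum
Step 3: No records exceed the cap (max 4491 <= cap 5838), so no capping applies
Step 4: Maximum after transformation = 4491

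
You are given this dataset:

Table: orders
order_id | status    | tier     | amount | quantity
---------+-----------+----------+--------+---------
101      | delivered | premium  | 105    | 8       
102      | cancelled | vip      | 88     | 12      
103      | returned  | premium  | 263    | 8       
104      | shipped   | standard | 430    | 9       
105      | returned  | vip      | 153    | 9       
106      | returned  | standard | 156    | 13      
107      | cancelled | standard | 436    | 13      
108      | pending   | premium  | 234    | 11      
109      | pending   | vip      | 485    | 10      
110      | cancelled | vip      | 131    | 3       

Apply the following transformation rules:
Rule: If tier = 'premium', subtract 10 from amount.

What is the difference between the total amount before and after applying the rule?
30

Step 1: Original sum of amount = 2481
Step 2: 3 records have tier = 'premium'
Step 3: Each affected record changes by -10
Step 4: Total change = 3 × -10 = -30
Step 5: New sum = 2481 + -30 = 2451
Step 6: Difference = |2451 - 2481| = 30
        (Sum decreased by 30)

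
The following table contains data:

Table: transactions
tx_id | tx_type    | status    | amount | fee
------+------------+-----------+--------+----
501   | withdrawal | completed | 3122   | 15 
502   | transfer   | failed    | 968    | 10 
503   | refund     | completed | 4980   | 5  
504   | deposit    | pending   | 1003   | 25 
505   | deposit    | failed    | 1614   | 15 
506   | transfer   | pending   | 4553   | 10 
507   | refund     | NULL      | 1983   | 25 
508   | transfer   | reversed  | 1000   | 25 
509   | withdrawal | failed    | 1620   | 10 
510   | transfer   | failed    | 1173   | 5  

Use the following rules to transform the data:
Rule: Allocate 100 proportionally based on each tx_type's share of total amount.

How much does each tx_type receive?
deposit: 11.89, refund: 31.63, transfer: 34.95, withdrawal: 21.54

Step 1: Calculate total amount = 22016
Step 2: Calculate each tx_type's proportion:
  deposit: 2617/22016 = 11.89% → 11.89
  refund: 6963/22016 = 31.63% → 31.63
  transfer: 7694/22016 = 34.95% → 34.95
  withdrawal: 4742/22016 = 21.54% → 21.54
Step 3: Verify: sum of allocations ≈ 100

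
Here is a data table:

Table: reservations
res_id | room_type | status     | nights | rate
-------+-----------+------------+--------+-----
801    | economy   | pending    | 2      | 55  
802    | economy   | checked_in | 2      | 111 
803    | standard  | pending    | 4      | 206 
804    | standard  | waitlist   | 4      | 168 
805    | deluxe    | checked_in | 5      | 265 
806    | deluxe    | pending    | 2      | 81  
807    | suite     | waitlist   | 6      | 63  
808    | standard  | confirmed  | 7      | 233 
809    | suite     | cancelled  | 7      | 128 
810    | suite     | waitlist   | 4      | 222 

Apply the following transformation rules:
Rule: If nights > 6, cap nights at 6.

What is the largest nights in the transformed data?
6

Step 1: Original maximum nights = 7
Step 2: Apply cap at 6
Step 3: 2 records had nights > 6 and were capped
Step 4: Maximum after transformation = 6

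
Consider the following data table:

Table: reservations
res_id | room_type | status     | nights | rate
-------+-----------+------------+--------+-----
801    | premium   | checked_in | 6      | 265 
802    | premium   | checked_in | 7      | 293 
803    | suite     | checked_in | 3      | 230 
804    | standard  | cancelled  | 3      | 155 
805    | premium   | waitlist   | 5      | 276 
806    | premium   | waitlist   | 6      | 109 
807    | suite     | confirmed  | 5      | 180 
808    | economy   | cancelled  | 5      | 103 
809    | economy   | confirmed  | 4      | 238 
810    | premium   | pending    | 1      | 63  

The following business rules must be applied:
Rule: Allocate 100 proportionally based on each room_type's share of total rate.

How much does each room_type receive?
economy: 17.83, premium: 52.62, standard: 8.11, suite: 21.44

Step 1: Calculate total rate = 1912
Step 2: Calculate each room_type's proportion:
  economy: 341/1912 = 17.83% → 17.83
  premium: 1006/1912 = 52.62% → 52.62
  standard: 155/1912 = 8.11% → 8.11
  suite: 410/1912 = 21.44% → 21.44
Step 3: Verify: sum of allocations ≈ 100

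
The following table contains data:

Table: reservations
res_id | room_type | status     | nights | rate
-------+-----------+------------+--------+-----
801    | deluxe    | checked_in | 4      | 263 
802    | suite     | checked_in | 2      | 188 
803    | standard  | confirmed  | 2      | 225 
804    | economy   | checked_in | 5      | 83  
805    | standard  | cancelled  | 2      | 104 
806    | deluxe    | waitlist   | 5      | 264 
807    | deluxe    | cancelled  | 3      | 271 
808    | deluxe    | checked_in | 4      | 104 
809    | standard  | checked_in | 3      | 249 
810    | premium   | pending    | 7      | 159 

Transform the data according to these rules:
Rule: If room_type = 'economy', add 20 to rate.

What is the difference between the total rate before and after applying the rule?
20

Step 1: Original sum of rate = 1910
Step 2: 1 records have room_type = 'economy'
Step 3: Each affected record changes by 20
Step 4: Total change = 1 × 20 = 20
Step 5: New sum = 1910 + 20 = 1930
Step 6: Difference = |1930 - 1910| = 20
        (Sum increased by 20)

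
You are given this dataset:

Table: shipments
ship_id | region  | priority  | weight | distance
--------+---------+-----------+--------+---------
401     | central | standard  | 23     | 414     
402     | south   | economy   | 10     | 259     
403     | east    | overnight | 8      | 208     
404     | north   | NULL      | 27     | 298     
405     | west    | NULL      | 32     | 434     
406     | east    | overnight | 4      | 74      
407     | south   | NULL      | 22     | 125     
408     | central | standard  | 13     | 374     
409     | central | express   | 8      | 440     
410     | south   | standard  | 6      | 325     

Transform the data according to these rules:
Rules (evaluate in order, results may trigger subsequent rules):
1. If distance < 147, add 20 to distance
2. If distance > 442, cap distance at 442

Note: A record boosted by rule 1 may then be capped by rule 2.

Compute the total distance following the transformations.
2991

Step 1: Apply rule 1 to records with distance < 147
  - 2 records get bonus of 20
  - Of these, 0 records then exceed 442 and get capped
Step 2: Apply rule 2 to records with distance > 442
  - 0 records (original) are capped
Step 3: Calculate final sum = 2991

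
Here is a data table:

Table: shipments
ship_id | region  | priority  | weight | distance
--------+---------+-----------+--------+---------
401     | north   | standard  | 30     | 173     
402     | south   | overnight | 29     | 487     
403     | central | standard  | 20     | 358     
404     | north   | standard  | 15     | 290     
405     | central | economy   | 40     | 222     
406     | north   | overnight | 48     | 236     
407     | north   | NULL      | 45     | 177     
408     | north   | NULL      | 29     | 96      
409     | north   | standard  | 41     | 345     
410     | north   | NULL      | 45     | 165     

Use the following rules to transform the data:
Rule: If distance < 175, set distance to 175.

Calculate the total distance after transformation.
2640

Step 1: 3 records have distance < 175
Step 2: These records originally summed to 434
Step 3: After setting to minimum: 3 × 175 = 525
Step 4: Unaffected records sum: 2115
Step 5: Final sum = 525 + 2115 = 2640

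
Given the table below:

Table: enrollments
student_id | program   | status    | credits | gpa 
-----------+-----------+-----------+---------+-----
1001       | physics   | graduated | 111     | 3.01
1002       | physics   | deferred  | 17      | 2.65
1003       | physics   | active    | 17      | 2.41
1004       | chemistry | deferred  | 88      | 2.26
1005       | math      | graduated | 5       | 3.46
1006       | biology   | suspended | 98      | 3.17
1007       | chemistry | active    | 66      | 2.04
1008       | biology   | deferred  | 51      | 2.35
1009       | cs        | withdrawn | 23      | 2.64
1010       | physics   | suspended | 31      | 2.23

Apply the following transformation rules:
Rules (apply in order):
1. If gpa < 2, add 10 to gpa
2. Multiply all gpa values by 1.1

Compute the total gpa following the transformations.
28.84

Step 1: Apply Rule 1 - Add 10 to records with gpa < 2
  - 0 records affected: 0 + (0 × 10) = 0
  - Unaffected records: 26.22
  - Sum after Rule 1: 26.22
Step 2: Apply Rule 2 - Multiply all by 1.1
  - 26.22 × 1.1 = 28.84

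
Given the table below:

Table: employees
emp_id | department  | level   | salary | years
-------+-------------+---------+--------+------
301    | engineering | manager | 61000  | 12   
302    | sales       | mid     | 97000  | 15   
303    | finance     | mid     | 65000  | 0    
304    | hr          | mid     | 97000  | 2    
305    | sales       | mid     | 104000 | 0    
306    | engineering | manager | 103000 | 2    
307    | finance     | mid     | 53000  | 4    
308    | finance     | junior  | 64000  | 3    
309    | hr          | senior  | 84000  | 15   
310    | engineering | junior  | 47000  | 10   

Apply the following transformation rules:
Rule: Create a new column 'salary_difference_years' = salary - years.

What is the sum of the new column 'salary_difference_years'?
774937

Step 1: For each record, compute salary - years
Example calculations:
  61000 - 12 = 60988
  97000 - 15 = 96985
  65000 - 0 = 65000
  ...
Step 2: Sum all derived values
Step 3: Total = 774937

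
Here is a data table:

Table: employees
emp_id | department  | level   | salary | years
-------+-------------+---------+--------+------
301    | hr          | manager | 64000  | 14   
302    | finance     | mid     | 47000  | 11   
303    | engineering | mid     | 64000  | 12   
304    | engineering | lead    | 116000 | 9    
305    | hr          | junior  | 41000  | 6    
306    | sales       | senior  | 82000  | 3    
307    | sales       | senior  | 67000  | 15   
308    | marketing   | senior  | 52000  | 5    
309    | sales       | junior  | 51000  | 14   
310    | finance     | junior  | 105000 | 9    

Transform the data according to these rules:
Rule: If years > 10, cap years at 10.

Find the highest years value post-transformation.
10

Step 1: Original maximum years = 15
Step 2: Apply cap at 10
Step 3: 5 records had years > 10 and were capped
Step 4: Maximum after transformation = 10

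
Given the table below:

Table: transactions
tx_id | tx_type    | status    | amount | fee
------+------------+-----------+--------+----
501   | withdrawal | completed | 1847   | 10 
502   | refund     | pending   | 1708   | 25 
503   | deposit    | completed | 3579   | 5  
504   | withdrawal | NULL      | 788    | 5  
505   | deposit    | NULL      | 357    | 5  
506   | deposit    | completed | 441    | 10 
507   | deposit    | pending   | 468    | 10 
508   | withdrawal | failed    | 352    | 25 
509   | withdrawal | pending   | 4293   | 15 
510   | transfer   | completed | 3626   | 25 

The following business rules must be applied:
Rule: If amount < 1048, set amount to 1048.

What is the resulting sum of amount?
20293

Step 1: 5 records have amount < 1048
Step 2: These records originally summed to 2406
Step 3: After setting to minimum: 5 × 1048 = 5240
Step 4: Unaffected records sum: 15053
Step 5: Final sum = 5240 + 15053 = 20293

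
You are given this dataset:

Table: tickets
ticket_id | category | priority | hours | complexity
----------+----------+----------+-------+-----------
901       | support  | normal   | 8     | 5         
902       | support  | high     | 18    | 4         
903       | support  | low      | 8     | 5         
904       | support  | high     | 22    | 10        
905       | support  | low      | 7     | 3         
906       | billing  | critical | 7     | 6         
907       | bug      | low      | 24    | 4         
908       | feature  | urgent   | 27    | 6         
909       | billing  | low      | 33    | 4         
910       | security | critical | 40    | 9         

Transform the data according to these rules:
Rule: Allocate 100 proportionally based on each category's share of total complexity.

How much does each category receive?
billing: 17.86, bug: 7.14, feature: 10.71, security: 16.07, support: 48.21

Step 1: Calculate total complexity = 56
Step 2: Calculate each category's proportion:
  billing: 10/56 = 17.86% → 17.86
  bug: 4/56 = 7.14% → 7.14
  feature: 6/56 = 10.71% → 10.71
  security: 9/56 = 16.07% → 16.07
  support: 27/56 = 48.21% → 48.21
Step 3: Verify: sum of allocations ≈ 100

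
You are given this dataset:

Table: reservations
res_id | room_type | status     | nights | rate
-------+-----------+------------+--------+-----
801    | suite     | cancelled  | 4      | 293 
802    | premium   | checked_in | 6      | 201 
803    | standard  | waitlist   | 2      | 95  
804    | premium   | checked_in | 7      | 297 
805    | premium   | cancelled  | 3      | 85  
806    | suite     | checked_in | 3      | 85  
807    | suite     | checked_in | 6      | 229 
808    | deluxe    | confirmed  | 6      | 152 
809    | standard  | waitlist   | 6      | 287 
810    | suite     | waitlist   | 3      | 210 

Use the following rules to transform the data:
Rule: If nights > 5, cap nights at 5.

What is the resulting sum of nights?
40

Step 1: 5 records have nights > 5
Step 2: These records originally summed to 31
Step 3: After capping: 5 × 5 = 25
Step 4: Unaffected records sum: 15
Step 5: Final sum = 25 + 15 = 40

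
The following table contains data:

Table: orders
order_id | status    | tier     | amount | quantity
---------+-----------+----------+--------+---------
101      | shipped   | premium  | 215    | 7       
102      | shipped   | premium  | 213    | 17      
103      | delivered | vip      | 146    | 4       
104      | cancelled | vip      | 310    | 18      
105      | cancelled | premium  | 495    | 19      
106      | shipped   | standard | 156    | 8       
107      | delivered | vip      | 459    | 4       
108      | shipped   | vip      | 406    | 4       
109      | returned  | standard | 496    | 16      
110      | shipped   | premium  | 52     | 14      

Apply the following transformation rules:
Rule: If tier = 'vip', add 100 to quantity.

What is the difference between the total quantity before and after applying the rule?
400

Step 1: Original sum of quantity = 111
Step 2: 4 records have tier = 'vip'
Step 3: Each affected record changes by 100
Step 4: Total change = 4 × 100 = 400
Step 5: New sum = 111 + 400 = 511
Step 6: Difference = |511 - 111| = 400
        (Sum increased by 400)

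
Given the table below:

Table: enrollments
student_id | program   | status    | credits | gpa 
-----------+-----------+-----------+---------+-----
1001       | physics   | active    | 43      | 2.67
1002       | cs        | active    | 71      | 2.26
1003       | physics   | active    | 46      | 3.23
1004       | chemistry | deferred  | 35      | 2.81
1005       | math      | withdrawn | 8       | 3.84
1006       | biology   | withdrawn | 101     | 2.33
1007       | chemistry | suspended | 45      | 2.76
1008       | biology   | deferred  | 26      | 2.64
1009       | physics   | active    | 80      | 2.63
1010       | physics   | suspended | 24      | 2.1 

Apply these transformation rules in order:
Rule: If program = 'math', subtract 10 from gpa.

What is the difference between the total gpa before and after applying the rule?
10.0

Step 1: Original sum of gpa = 27.27
Step 2: 1 records have program = 'math'
Step 3: Each affected record changes by -10
Step 4: Total change = 1 × -10 = -10
Step 5: New sum = 27.27 + -10 = 17.27
Step 6: Difference = |17.27 - 27.27| = 10.0
        (Sum decreased by 10.0)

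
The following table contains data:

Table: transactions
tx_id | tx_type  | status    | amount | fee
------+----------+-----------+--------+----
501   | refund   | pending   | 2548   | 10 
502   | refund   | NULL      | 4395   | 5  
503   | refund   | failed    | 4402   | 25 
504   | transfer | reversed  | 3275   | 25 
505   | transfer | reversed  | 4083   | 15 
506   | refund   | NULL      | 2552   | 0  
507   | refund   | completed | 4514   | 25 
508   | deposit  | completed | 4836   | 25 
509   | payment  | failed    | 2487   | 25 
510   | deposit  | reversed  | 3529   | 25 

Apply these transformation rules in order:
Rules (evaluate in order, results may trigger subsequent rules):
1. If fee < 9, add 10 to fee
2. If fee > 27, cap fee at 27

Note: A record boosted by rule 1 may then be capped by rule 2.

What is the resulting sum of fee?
200

Step 1: Apply rule 1 to records with fee < 9
  - 2 records get bonus of 10
  - Of these, 0 records then exceed 27 and get capped
Step 2: Apply rule 2 to records with fee > 27
  - 0 records (original) are capped
Step 3: Calculate final sum = 200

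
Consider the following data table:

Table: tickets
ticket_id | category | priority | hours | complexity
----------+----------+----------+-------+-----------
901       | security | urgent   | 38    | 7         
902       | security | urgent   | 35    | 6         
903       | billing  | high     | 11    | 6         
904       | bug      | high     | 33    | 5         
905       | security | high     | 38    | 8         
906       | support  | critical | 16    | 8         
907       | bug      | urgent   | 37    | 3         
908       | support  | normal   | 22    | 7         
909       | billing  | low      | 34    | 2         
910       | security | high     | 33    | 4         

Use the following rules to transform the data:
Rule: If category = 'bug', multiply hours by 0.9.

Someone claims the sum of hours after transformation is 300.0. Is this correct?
No, the correct result is 290.0.

Step 1: Calculate the correct sum after transformation
Step 2: Apply multiplier 0.9 to records where category = 'bug'
Step 3: Correct result = 290.0
Step 4: Claimed result = 300.0
Step 5: 290.0 ≠ 300.0
Conclusion: The claimed result is incorrect. The correct answer is 290.0.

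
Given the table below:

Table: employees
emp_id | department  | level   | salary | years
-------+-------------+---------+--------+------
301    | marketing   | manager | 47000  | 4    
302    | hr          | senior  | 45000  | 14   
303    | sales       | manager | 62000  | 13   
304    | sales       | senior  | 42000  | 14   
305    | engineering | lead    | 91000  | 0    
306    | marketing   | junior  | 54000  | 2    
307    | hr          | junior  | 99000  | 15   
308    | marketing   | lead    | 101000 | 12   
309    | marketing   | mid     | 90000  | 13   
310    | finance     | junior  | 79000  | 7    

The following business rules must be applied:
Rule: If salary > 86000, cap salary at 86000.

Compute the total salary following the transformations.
673000

Step 1: 4 records have salary > 86000
Step 2: These records originally summed to 381000
Step 3: After capping: 4 × 86000 = 344000
Step 4: Unaffected records sum: 329000
Step 5: Final sum = 344000 + 329000 = 673000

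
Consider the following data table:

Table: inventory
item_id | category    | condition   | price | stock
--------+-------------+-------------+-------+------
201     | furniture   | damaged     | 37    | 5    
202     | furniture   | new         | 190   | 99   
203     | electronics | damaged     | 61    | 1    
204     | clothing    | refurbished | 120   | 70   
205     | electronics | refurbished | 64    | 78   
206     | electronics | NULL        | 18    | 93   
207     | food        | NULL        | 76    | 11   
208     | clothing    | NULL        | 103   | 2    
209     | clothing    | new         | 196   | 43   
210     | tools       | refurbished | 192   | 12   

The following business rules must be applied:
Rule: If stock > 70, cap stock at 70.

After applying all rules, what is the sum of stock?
354

Step 1: 3 records have stock > 70
Step 2: These records originally summed to 270
Step 3: After capping: 3 × 70 = 210
Step 4: Unaffected records sum: 144
Step 5: Final sum = 210 + 144 = 354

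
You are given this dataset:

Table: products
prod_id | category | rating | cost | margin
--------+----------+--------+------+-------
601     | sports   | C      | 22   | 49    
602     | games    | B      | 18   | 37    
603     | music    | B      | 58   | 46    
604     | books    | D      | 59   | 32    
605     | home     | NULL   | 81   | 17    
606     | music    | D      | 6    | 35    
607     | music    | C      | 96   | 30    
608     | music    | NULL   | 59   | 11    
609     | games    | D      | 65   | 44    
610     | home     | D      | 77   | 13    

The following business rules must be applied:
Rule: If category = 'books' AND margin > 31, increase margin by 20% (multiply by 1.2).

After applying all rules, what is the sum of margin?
320.4

Step 1: Find records where category = 'books' AND margin > 31
Step 2: 1 records match, summing to 32
Step 3: After multiplier: 32 × 1.2 = 38.4
Step 4: Unaffected records sum: 282
Step 5: Final sum = 38.4 + 282 = 320.4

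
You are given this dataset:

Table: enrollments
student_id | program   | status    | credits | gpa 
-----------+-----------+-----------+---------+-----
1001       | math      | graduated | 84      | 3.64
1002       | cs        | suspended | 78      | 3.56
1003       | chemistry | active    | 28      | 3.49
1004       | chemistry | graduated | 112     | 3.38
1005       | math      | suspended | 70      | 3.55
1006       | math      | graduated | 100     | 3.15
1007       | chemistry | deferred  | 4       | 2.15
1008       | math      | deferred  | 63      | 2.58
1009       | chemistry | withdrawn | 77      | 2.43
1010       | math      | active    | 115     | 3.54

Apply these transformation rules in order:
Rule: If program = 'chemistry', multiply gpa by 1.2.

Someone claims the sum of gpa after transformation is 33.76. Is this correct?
Yes, the result is correct.

Step 1: Calculate the correct sum after transformation
Step 2: Apply multiplier 1.2 to records where program = 'chemistry'
Step 3: Correct result = 33.76
Step 4: Claimed result = 33.76
Step 5: 33.76 = 33.76 ✓
Conclusion: The claimed result is correct.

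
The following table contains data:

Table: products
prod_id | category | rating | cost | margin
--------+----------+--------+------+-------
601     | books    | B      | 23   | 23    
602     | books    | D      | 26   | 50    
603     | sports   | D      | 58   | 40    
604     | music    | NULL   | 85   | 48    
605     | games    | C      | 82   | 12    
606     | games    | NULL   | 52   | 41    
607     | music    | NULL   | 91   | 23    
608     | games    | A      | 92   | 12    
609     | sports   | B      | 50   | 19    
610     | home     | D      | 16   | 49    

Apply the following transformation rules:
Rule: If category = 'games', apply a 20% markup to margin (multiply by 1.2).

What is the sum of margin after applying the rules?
330.0

Step 1: Records with category = 'games' have total margin = 65
Step 2: Apply multiplier: 65 × 1.2 = 78.0
Step 3: Other records total: 252
Step 4: Final sum = 78.0 + 252 = 330.0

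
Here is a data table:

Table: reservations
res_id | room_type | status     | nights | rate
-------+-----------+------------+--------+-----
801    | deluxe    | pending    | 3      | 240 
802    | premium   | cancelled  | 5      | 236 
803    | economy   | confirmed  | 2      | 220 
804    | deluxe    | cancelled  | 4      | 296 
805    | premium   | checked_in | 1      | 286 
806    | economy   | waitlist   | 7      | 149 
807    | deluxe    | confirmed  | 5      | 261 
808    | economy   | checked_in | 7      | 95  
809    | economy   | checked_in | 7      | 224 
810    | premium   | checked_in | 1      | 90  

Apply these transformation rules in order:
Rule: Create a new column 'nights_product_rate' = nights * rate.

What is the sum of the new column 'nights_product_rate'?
8481

Step 1: For each record, compute nights * rate
Example calculations:
  3 * 240 = 720
  5 * 236 = 1180
  2 * 220 = 440
  ...
Step 2: Sum all derived values
Step 3: Total = 8481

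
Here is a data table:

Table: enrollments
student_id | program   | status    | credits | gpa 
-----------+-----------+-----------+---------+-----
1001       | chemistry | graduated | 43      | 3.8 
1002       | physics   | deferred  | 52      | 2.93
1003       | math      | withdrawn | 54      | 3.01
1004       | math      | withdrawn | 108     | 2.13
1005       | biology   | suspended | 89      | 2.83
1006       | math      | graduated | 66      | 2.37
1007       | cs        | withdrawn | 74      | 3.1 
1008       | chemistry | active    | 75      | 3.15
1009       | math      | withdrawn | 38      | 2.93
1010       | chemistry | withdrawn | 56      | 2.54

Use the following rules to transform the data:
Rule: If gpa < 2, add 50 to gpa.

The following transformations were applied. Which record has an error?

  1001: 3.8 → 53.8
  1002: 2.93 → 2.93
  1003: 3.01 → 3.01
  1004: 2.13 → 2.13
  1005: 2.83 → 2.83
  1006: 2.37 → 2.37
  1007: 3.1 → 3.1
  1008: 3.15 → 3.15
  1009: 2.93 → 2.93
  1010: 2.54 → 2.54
Record 1001 has an error. The correct transformed value should be 3.8, not 53.8.

Step 1: Check each record against the rule
Step 2: Record 1001 has gpa = 3.8
Step 3: Since 3.8 >= 2, the bonus should not have been applied
Step 4: Correct value = 3.8, but claimed value = 53.8
Conclusion: Record 1001 has the error.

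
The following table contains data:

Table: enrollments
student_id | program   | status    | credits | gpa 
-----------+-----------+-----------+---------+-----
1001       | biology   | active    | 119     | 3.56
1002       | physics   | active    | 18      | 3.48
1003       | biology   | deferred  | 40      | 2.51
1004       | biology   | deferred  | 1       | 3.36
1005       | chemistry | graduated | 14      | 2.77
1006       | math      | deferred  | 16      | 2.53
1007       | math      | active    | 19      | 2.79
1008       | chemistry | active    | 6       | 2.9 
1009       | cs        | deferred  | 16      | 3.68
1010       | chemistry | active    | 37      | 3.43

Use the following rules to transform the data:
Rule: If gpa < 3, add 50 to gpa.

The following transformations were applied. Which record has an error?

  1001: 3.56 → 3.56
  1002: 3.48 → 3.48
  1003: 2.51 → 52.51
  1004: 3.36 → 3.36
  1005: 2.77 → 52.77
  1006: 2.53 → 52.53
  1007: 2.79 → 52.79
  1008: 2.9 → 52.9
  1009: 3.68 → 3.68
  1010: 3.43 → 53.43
Record 1010 has an error. The correct transformed value should be 3.43, not 53.43.

Step 1: Check each record against the rule
Step 2: Record 1010 has gpa = 3.43
Step 3: Since 3.43 >= 3, the bonus should not have been applied
Step 4: Correct value = 3.43, but claimed value = 53.43
Conclusion: Record 1010 has the error.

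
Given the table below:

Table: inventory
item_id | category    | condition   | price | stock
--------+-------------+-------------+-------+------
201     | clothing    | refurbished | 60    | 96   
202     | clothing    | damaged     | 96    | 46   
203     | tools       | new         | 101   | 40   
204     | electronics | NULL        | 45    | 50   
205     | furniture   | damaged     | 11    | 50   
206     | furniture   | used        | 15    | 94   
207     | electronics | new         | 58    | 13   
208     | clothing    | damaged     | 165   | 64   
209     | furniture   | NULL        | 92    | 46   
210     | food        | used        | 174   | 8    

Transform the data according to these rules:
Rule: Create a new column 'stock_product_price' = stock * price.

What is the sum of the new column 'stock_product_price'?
35364

Step 1: For each record, compute stock * price
Example calculations:
  96 * 60 = 5760
  46 * 96 = 4416
  40 * 101 = 4040
  ...
Step 2: Sum all derived values
Step 3: Total = 35364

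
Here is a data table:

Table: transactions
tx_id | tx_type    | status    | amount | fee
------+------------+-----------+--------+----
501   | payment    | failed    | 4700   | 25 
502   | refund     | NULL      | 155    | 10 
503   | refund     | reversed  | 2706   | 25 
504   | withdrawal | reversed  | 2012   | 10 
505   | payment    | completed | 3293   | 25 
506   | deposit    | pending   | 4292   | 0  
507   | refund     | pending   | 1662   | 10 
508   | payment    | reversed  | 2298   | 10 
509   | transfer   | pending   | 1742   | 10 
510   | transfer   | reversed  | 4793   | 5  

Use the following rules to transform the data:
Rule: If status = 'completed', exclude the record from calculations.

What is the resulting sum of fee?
105

Step 1: Identify records where status = 'completed'
Step 2: The excluded records sum to 25
Step 3: Original total fee = 130
Step 4: Remaining total = 130 - 25 = 105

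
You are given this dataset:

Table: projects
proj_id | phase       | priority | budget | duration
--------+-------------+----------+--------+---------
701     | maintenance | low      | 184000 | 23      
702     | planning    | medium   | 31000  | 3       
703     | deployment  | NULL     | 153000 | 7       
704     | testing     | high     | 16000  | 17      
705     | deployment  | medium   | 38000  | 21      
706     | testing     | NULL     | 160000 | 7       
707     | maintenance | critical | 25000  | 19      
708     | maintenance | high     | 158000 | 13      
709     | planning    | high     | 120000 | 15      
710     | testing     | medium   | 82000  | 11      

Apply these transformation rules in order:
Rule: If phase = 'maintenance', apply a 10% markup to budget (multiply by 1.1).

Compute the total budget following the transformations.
1003700.0

Step 1: Records with phase = 'maintenance' have total budget = 367000
Step 2: Apply multiplier: 367000 × 1.1 = 403700.0
Step 3: Other records total: 600000
Step 4: Final sum = 403700.0 + 600000 = 1003700.0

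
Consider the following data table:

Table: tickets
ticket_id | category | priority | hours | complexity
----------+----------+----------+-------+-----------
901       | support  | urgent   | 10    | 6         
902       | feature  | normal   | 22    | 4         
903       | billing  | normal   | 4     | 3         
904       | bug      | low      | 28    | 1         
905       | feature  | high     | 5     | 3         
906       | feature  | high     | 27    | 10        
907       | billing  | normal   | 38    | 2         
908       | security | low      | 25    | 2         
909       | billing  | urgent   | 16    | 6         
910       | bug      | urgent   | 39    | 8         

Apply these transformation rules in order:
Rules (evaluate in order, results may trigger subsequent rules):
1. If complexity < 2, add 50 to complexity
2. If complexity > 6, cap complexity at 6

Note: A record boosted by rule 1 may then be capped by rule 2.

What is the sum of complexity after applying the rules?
44

Step 1: Apply rule 1 to records with complexity < 2
  - 1 records get bonus of 50
  - Of these, 1 records then exceed 6 and get capped
Step 2: Apply rule 2 to records with complexity > 6
  - 2 records (original) are capped
Step 3: Calculate final sum = 44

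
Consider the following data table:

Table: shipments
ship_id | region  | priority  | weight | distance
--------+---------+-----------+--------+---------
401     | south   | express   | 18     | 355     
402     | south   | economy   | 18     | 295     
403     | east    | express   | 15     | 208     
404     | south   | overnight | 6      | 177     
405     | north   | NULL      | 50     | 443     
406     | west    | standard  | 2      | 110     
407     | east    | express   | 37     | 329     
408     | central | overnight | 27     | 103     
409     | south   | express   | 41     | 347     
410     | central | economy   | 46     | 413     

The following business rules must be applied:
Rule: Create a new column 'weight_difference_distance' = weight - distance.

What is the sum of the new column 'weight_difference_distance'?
-2520

Step 1: For each record, compute weight - distance
Example calculations:
  18 - 355 = -337
  18 - 295 = -277
  15 - 208 = -193
  ...
Step 2: Sum all derived values
Step 3: Total = -2520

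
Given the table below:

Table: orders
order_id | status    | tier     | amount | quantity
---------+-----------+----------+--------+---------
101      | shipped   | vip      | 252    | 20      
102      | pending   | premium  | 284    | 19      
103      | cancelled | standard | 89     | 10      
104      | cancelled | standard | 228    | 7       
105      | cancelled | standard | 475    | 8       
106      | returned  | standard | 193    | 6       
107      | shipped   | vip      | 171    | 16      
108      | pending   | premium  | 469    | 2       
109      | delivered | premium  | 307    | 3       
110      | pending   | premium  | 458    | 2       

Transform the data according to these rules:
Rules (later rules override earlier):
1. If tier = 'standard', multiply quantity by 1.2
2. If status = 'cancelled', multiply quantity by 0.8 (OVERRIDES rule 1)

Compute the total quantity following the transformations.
89.2

Step 1: Rule 2 takes priority for records with status = 'cancelled'
  - 3 records: 25 × 0.8 = 20.0
Step 2: Rule 1 applies to remaining records with tier = 'standard'
  - 1 records: 6 × 1.2 = 7.2
Step 3: Other records unchanged: 62
Step 4: Final sum = 20.0 + 7.2 + 62 = 89.2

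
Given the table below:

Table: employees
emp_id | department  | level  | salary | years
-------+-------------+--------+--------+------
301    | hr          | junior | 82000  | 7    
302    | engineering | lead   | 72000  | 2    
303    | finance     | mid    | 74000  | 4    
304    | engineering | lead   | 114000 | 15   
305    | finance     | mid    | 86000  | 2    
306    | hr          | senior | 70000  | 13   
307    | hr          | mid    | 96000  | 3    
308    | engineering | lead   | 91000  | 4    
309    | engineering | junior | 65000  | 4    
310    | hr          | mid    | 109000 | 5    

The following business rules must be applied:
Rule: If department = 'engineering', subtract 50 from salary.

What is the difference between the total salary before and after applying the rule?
200

Step 1: Original sum of salary = 859000
Step 2: 4 records have department = 'engineering'
Step 3: Each affected record changes by -50
Step 4: Total change = 4 × -50 = -200
Step 5: New sum = 859000 + -200 = 858800
Step 6: Difference = |858800 - 859000| = 200
        (Sum decreased by 200)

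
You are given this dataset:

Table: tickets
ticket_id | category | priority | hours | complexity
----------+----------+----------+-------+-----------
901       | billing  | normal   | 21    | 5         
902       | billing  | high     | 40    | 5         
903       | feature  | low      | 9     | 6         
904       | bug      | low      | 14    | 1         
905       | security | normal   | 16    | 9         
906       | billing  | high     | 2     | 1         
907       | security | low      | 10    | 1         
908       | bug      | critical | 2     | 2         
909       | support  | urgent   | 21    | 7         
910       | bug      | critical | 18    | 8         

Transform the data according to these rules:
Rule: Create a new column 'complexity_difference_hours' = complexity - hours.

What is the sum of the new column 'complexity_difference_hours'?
-108

Step 1: For each record, compute complexity - hours
Example calculations:
  5 - 21 = -16
  5 - 40 = -35
  6 - 9 = -3
  ...
Step 2: Sum all derived values
Step 3: Total = -108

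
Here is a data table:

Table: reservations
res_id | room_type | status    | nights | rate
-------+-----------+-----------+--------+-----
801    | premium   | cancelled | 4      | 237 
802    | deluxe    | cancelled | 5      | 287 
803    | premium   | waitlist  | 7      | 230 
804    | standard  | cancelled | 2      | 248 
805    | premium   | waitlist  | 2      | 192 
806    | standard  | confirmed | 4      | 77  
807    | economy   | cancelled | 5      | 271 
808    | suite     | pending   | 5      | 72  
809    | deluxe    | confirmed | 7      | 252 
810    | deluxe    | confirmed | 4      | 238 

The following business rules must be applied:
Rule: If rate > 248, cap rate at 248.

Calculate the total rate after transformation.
2038

Step 1: 3 records have rate > 248
Step 2: These records originally summed to 810
Step 3: After capping: 3 × 248 = 744
Step 4: Unaffected records sum: 1294
Step 5: Final sum = 744 + 1294 = 2038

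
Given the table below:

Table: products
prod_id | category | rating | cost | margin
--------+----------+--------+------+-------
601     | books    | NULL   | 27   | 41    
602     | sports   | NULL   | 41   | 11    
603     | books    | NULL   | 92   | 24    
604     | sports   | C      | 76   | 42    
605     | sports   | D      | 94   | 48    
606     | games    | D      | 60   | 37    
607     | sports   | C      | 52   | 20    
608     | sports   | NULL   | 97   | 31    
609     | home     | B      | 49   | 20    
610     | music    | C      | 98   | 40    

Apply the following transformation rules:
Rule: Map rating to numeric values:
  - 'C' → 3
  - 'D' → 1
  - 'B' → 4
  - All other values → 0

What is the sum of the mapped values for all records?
15

Step 1: Apply mapping to each record
Step 2: Count by status:
  'C': 3 records × 3 = 9
  'D': 2 records × 1 = 2
  'B': 1 records × 4 = 4
Step 3: Sum all mapped values = 15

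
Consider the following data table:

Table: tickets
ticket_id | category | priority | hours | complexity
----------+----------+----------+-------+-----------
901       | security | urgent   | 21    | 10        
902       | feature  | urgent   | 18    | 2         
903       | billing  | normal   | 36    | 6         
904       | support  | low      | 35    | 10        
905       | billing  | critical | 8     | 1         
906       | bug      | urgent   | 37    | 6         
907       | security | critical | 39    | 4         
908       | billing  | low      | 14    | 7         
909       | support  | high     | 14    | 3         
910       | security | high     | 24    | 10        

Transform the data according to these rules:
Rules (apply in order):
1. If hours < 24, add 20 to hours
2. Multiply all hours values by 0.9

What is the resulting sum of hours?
311.4

Step 1: Apply Rule 1 - Add 20 to records with hours < 24
  - 5 records affected: 75 + (5 × 20) = 175
  - Unaffected records: 171
  - Sum after Rule 1: 346
Step 2: Apply Rule 2 - Multiply all by 0.9
  - 346 × 0.9 = 311.4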